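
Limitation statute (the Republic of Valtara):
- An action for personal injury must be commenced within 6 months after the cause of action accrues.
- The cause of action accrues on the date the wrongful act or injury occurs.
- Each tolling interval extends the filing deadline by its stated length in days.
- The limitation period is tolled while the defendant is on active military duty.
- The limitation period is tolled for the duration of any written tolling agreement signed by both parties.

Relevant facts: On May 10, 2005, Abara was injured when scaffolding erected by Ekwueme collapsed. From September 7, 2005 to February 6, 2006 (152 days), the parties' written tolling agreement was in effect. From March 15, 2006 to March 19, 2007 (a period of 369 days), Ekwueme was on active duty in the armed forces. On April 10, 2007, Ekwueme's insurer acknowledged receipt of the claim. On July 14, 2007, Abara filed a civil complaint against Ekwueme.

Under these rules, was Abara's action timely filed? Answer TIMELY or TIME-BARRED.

TIME-BARRED

The claim accrued on May 10, 2005, when the wrongful act occurred.
6 months from May 10, 2005 is November 10, 2005.
The written tolling agreement from September 7, 2005 to February 6, 2006 tolled the period for 152 days, extending the deadline to April 11, 2006.
Because the defendant's active military service ran from March 15, 2006 to March 19, 2007, the deadline is extended by 369 days to April 15, 2007.
Nothing else in the chronology tolls or restarts the period.
The July 14, 2007 filing falls after the April 15, 2007 deadline; the claim is time-barred.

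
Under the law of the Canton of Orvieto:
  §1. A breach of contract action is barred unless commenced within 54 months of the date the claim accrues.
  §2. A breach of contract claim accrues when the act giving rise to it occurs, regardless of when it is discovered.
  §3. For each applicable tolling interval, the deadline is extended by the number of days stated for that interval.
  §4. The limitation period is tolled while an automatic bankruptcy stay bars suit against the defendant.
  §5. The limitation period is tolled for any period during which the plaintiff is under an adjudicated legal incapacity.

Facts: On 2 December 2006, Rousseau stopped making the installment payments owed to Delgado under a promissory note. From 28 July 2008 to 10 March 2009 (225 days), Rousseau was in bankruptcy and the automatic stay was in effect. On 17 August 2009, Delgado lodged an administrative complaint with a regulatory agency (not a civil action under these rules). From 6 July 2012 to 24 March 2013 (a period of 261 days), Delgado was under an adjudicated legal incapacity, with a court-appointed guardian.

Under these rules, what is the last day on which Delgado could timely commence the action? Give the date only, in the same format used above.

13 January 2012

The claim accrued on 2 December 2006, the date of the act.
The untolled deadline — 54 months after 2 December 2006 — is 2 June 2011.
Because the automatic bankruptcy stay ran from 28 July 2008 to 10 March 2009, the deadline is extended by 225 days to 13 January 2012.
By the time the plaintiff's legal incapacity began on 6 July 2012, the limitation period had already expired on 13 January 2012; that interval cannot revive it.
The other events in the timeline have no effect on the limitation period under the stated rules.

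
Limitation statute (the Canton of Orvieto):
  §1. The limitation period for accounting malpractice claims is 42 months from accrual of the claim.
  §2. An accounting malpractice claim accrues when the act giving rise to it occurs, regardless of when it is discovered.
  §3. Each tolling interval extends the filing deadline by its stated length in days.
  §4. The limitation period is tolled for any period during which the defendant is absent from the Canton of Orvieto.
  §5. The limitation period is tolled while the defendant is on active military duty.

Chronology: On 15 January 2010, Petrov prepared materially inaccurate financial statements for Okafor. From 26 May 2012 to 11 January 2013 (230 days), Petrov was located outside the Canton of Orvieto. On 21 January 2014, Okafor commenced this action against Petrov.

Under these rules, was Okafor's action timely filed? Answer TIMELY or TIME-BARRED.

The claim accrued on 15 January 2010, when the wrongful act occurred.
42 months from 15 January 2010 is 15 July 2013.
Because the defendant's absence from the jurisdiction ran from 26 May 2012 to 11 January 2013, the deadline is extended by 230 days to 2 March 2014.
Okafor filed on 21 January 2014, before the 2 March 2014 deadline, so the action is timely.

TIMELY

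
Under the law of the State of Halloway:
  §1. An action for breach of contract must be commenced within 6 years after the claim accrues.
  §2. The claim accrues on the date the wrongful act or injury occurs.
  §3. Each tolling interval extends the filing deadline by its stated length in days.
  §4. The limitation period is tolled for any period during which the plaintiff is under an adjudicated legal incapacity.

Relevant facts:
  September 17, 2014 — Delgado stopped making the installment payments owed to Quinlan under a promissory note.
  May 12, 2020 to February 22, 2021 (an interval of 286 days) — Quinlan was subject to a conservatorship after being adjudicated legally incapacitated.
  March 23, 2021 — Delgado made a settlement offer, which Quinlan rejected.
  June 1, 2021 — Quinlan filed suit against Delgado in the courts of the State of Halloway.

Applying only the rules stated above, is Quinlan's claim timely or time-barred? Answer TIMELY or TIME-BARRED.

The claim accrued on September 17, 2014, when the wrongful act occurred.
Adding the 6 years base period to September 17, 2014 gives a deadline of September 17, 2020, before any tolling.
The plaintiff's legal incapacity from May 12, 2020 to February 22, 2021 tolled the period for 286 days, extending the deadline to June 30, 2021.
None of the other events listed affects the running of the period under the stated rules.
Filing on June 1, 2021 beat the June 30, 2021 deadline — the action is timely.

TIMELY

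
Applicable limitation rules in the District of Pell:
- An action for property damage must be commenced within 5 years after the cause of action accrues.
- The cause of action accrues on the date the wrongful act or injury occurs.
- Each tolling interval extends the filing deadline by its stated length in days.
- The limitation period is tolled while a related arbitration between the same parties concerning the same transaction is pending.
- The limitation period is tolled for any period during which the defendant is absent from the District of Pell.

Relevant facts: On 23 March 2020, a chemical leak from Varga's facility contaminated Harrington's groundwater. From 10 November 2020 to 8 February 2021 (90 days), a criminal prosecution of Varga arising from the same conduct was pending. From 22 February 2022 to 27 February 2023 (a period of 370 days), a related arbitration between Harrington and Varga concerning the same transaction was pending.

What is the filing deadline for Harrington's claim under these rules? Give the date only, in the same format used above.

The claim accrued on 23 March 2020, when the wrongful act occurred.
The untolled deadline — 5 years after 23 March 2020 — is 23 March 2025.
Because the pending related arbitration ran from 22 February 2022 to 27 February 2023, the deadline is extended by 370 days to 28 March 2026.
No stated provision tolls the period for a criminal prosecution, so the interval from 10 November 2020 to 8 February 2021 has no effect on the deadline.

28 March 2026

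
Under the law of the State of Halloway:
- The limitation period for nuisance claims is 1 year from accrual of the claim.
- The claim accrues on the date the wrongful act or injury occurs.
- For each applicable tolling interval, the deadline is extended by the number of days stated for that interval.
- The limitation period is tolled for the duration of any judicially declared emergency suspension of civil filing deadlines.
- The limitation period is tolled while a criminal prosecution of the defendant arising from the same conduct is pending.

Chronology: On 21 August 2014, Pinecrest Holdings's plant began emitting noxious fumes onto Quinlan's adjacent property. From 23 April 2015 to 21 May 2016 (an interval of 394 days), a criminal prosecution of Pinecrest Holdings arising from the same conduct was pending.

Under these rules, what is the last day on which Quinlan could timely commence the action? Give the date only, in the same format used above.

The limitation period began to run on 21 August 2014.
1 year from 21 August 2014 is 21 August 2015.
The period was tolled for 394 days by the pending criminal prosecution (23 April 2015 to 21 May 2016), pushing the deadline to 18 September 2016.

18 September 2016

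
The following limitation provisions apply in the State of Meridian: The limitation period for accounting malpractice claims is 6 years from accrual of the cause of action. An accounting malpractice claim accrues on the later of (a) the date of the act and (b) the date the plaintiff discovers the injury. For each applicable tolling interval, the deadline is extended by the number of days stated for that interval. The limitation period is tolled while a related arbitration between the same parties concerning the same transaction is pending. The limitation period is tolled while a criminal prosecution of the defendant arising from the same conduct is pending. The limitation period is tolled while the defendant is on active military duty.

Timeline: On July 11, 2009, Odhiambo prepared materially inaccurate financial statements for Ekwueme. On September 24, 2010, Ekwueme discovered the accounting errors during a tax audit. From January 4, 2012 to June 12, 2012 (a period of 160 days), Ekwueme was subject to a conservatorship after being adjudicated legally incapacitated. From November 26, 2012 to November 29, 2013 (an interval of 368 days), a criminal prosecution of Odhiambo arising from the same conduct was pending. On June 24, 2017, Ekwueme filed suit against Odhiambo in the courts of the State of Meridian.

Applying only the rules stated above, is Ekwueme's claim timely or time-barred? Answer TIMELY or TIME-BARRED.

Taking the later of the act (July 11, 2009) and discovery (September 24, 2010), the claim accrued on September 24, 2010.
The untolled deadline — 6 years after September 24, 2010 — is September 24, 2016.
Because the pending criminal prosecution ran from November 26, 2012 to November 29, 2013, the deadline is extended by 368 days to September 27, 2017.
No stated provision tolls the period for the plaintiff's incapacity, so the interval from January 4, 2012 to June 12, 2012 has no effect on the deadline.
The June 24, 2017 filing precedes the September 27, 2017 deadline; the claim is timely.

TIMELY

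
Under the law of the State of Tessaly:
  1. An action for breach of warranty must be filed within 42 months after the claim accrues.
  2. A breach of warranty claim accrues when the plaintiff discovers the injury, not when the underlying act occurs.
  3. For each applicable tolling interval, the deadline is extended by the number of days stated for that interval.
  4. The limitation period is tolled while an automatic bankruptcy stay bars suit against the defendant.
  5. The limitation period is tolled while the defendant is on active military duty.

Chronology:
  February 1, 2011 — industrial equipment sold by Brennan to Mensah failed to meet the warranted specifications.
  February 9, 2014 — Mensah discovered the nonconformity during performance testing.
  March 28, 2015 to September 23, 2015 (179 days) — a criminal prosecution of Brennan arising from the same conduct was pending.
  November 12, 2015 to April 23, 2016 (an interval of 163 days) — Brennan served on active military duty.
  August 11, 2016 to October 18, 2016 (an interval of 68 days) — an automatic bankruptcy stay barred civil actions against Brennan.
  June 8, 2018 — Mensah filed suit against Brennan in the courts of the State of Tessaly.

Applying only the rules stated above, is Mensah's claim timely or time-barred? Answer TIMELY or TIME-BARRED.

Under the discovery rule, the claim accrued on February 9, 2014, when Mensah discovered the injury — not on the February 1, 2011 date of the underlying act.
42 months from February 9, 2014 is August 9, 2017.
Because the defendant's active military service ran from November 12, 2015 to April 23, 2016, the deadline is extended by 163 days to January 19, 2018.
The period was tolled for 68 days by the automatic bankruptcy stay (August 11, 2016 to October 18, 2016), pushing the deadline to March 28, 2018.
No stated provision tolls the period for a criminal prosecution, so the interval from March 28, 2015 to September 23, 2015 has no effect on the deadline.
Mensah filed on June 8, 2018, after the March 28, 2018 deadline, so the action is time-barred.

TIME-BARRED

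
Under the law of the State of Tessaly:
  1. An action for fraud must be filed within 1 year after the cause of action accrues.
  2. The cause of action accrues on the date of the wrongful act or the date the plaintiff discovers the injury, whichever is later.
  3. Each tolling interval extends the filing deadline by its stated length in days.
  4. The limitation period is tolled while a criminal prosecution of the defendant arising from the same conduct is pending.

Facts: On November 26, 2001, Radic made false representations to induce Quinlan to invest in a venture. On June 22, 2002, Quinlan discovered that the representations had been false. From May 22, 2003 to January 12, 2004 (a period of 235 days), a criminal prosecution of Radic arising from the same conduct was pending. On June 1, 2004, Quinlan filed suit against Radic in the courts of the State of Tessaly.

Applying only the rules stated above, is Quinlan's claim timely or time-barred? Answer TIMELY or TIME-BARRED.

TIME-BARRED

Because discovery on June 22, 2002 post-dates the November 26, 2001 act, accrual under the later-of rule falls on June 22, 2002.
The untolled deadline — 1 year after June 22, 2002 — is June 22, 2003.
The pending criminal prosecution from May 22, 2003 to January 12, 2004 tolled the period for 235 days, extending the deadline to February 12, 2004.
Filing on June 1, 2004 missed the February 12, 2004 deadline — the action is time-barred.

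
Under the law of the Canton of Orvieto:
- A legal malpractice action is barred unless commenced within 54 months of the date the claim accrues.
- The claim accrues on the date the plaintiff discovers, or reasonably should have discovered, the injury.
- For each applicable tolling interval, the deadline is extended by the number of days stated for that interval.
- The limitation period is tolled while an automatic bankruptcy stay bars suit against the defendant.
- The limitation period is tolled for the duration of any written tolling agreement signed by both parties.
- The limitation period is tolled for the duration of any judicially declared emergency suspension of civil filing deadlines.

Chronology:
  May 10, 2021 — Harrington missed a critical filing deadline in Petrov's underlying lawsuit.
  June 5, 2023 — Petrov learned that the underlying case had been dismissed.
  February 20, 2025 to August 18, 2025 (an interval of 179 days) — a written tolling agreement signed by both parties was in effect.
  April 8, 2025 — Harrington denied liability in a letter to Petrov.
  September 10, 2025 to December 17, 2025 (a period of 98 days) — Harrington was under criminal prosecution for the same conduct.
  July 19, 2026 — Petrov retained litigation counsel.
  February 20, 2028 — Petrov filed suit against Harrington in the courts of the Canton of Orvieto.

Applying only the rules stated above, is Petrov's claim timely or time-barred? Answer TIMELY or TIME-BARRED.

TIMELY

Under the discovery rule, the claim accrued on June 5, 2023, when Petrov discovered the injury — not on the May 10, 2021 date of the underlying act.
The untolled deadline — 54 months after June 5, 2023 — is December 5, 2027.
Because the written tolling agreement ran from February 20, 2025 to August 18, 2025, the deadline is extended by 179 days to June 1, 2028.
Although a criminal prosecution ran from September 10, 2025 to December 17, 2025, the stated rules do not make that a tolling event, so it is disregarded.
Nothing else in the chronology tolls or restarts the period.
The February 20, 2028 filing precedes the June 1, 2028 deadline; the claim is timely.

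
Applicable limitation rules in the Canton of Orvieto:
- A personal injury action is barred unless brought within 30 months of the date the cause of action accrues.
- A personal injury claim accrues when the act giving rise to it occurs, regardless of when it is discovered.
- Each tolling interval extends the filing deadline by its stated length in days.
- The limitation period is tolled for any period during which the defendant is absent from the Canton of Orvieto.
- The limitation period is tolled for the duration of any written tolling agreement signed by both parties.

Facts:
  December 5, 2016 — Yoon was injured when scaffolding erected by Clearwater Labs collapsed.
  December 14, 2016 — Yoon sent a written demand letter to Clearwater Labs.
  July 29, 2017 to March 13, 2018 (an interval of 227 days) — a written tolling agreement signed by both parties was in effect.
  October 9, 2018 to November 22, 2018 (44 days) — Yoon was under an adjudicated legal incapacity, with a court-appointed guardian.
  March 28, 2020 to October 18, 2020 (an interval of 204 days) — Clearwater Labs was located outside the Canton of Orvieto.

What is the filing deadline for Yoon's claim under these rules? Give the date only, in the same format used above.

January 18, 2020

The cause of action accrued on December 5, 2016, the date of the act.
The untolled deadline — 30 months after December 5, 2016 — is June 5, 2019.
Because the written tolling agreement ran from July 29, 2017 to March 13, 2018, the deadline is extended by 227 days to January 18, 2020.
The defendant's absence from the jurisdiction starting March 28, 2020 came too late — the period had run on January 18, 2020 — and so does not extend the deadline.
No stated provision tolls the period for the plaintiff's incapacity, so the interval from October 9, 2018 to November 22, 2018 has no effect on the deadline.
The other events in the timeline have no effect on the limitation period under the stated rules.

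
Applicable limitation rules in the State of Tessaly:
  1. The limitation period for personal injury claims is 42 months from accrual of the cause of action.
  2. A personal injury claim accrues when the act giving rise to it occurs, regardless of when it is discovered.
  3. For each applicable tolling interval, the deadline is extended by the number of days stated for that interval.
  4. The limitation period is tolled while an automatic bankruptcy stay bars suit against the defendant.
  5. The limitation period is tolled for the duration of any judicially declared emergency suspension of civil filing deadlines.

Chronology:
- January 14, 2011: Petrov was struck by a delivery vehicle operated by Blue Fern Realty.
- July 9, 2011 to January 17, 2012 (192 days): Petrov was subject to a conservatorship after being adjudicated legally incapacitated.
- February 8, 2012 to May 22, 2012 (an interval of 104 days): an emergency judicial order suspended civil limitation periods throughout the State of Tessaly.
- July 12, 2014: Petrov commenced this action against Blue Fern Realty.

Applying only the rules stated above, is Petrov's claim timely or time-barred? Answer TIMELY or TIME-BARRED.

The cause of action accrued on January 14, 2011, the date of the act.
The untolled deadline — 42 months after January 14, 2011 — is July 14, 2014.
The period was tolled for 104 days by the emergency suspension of filing deadlines (February 8, 2012 to May 22, 2012), pushing the deadline to October 26, 2014.
Although the plaintiff's incapacity ran from July 9, 2011 to January 17, 2012, the stated rules do not make that a tolling event, so it is disregarded.
Petrov filed on July 12, 2014, before the October 26, 2014 deadline, so the action is timely.

TIMELY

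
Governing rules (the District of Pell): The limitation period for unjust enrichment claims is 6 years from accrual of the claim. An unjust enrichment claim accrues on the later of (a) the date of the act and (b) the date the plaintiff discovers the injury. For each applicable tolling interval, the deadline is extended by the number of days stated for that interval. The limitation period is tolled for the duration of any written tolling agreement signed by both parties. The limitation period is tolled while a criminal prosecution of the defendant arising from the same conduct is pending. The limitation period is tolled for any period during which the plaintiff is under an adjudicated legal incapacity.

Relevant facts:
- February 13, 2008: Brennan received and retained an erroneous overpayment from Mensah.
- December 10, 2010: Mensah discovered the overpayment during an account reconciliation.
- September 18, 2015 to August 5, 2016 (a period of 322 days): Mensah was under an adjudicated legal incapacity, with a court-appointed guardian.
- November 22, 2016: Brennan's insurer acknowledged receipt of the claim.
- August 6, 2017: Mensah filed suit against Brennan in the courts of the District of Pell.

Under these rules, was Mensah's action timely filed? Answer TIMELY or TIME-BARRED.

Because discovery on December 10, 2010 post-dates the February 13, 2008 act, accrual under the later-of rule falls on December 10, 2010.
The untolled deadline — 6 years after December 10, 2010 — is December 10, 2016.
The period was tolled for 322 days by the plaintiff's legal incapacity (September 18, 2015 to August 5, 2016), pushing the deadline to October 28, 2017.
Nothing else in the chronology tolls or restarts the period.
Filing on August 6, 2017 beat the October 28, 2017 deadline — the action is timely.

TIMELY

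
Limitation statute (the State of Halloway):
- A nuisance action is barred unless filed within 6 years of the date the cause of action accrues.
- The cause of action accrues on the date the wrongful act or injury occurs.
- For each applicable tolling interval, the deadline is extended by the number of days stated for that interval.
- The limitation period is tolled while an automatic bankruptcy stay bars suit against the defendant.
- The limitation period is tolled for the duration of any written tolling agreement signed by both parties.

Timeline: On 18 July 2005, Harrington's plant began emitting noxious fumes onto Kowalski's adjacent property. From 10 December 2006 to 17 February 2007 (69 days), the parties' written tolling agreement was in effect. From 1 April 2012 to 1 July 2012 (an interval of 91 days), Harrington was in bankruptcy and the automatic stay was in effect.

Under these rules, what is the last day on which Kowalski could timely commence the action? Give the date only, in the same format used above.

25 September 2011

The limitation period began to run on 18 July 2005.
Adding the 6 years base period to 18 July 2005 gives a deadline of 18 July 2011, before any tolling.
The written tolling agreement from 10 December 2006 to 17 February 2007 tolled the period for 69 days, extending the deadline to 25 September 2011.
The automatic bankruptcy stay starting 1 April 2012 came too late — the period had run on 25 September 2011 — and so does not extend the deadline.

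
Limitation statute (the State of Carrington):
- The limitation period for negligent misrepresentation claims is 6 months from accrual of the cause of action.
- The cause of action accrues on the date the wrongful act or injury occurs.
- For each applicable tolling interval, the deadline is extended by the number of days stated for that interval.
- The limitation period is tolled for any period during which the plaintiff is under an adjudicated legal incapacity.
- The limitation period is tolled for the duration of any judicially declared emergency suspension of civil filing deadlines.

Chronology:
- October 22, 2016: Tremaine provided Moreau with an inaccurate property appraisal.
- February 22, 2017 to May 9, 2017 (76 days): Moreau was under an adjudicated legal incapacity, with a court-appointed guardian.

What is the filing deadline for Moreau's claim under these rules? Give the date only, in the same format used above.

The cause of action accrued on October 22, 2016, the date of the act.
The untolled deadline — 6 months after October 22, 2016 — is April 22, 2017.
The period was tolled for 76 days by the plaintiff's legal incapacity (February 22, 2017 to May 9, 2017), pushing the deadline to July 7, 2017.

July 7, 2017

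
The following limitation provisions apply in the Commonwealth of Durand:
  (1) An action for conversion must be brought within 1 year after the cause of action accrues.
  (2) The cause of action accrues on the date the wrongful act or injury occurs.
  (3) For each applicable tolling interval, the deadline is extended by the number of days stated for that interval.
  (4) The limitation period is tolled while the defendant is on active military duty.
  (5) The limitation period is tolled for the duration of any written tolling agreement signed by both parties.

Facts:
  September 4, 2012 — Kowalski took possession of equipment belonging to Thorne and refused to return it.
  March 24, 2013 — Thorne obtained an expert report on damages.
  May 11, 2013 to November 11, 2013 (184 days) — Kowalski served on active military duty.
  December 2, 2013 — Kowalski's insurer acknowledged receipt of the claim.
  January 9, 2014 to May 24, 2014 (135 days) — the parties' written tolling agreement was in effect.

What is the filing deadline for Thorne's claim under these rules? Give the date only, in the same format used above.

July 20, 2014

The limitation period began to run on September 4, 2012.
The untolled deadline — 1 year after September 4, 2012 — is September 4, 2013.
The defendant's active military service from May 11, 2013 to November 11, 2013 tolled the period for 184 days, extending the deadline to March 7, 2014.
The period was tolled for 135 days by the written tolling agreement (January 9, 2014 to May 24, 2014), pushing the deadline to July 20, 2014.
None of the other events listed affects the running of the period under the stated rules.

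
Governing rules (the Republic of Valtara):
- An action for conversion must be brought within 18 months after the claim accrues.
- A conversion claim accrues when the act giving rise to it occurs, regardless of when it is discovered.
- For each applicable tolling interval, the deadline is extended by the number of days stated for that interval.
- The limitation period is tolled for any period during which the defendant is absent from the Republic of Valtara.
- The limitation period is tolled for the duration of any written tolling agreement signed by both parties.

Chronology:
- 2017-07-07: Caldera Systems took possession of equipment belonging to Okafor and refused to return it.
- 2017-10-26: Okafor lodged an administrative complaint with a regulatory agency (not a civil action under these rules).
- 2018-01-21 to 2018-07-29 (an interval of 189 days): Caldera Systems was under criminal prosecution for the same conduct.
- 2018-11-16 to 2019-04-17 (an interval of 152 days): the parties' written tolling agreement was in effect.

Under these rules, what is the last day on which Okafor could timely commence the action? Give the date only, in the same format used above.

2019-06-08

The claim accrued on 2017-07-07, when the wrongful act occurred.
18 months from 2017-07-07 is 2019-01-07.
Because the written tolling agreement ran from 2018-11-16 to 2019-04-17, the deadline is extended by 152 days to 2019-06-08.
Although a criminal prosecution ran from 2018-01-21 to 2018-07-29, the stated rules do not make that a tolling event, so it is disregarded.
Nothing else in the chronology tolls or restarts the period.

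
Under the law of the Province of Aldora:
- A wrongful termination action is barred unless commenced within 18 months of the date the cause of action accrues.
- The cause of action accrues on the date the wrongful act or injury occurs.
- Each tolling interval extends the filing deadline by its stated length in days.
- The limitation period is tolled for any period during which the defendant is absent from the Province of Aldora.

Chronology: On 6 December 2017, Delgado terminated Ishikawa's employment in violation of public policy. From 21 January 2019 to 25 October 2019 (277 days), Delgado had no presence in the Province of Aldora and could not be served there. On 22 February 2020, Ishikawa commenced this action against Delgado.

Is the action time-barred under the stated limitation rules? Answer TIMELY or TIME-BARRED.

The claim accrued on 6 December 2017, when the wrongful act occurred.
The untolled deadline — 18 months after 6 December 2017 — is 6 June 2019.
The defendant's absence from the jurisdiction from 21 January 2019 to 25 October 2019 tolled the period for 277 days, extending the deadline to 9 March 2020.
The 22 February 2020 filing precedes the 9 March 2020 deadline; the claim is timely.

TIMELY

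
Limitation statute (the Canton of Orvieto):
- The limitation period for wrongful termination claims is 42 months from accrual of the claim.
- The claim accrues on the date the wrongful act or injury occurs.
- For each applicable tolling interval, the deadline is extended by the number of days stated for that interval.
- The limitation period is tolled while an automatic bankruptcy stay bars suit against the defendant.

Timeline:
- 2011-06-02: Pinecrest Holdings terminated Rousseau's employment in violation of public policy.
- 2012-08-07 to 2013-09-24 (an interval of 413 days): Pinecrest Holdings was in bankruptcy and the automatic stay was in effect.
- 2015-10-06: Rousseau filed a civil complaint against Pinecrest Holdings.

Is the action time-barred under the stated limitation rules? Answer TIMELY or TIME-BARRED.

TIMELY

The claim accrued on 2011-06-02, the date of the act.
42 months from 2011-06-02 is 2014-12-02.
Because the automatic bankruptcy stay ran from 2012-08-07 to 2013-09-24, the deadline is extended by 413 days to 2016-01-19.
The 2015-10-06 filing precedes the 2016-01-19 deadline; the claim is timely.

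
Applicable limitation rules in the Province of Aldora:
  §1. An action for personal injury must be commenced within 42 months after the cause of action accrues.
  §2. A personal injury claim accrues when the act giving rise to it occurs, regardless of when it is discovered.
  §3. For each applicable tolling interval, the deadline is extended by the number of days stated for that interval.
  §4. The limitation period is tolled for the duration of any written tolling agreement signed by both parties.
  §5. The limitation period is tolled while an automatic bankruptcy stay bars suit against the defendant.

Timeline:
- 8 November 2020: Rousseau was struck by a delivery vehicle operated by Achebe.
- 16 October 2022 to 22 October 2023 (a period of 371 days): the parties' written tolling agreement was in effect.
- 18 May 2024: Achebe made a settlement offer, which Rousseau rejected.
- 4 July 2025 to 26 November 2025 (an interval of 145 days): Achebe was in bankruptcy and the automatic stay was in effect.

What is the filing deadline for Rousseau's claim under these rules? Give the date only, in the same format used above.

14 May 2025

The cause of action accrued on 8 November 2020, the date of the act.
The untolled deadline — 42 months after 8 November 2020 — is 8 May 2024.
The written tolling agreement from 16 October 2022 to 22 October 2023 tolled the period for 371 days, extending the deadline to 14 May 2025.
By the time the automatic bankruptcy stay began on 4 July 2025, the limitation period had already expired on 14 May 2025; that interval cannot revive it.
The other events in the timeline have no effect on the limitation period under the stated rules.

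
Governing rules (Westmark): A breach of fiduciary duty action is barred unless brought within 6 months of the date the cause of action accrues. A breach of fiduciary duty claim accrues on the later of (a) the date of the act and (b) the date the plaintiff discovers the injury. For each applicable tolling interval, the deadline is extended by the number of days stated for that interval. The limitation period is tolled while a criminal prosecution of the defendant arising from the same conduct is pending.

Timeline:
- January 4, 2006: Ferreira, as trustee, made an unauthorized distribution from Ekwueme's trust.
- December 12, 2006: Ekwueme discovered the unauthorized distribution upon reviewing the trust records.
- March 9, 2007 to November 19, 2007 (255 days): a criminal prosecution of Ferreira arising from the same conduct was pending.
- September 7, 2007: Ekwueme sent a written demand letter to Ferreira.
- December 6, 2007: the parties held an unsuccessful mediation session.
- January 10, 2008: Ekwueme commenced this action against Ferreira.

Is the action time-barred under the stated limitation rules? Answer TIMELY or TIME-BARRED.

The claim accrued on December 12, 2006 — the later of the January 4, 2006 act and the December 12, 2006 discovery.
6 months from December 12, 2006 is June 12, 2007.
Because the pending criminal prosecution ran from March 9, 2007 to November 19, 2007, the deadline is extended by 255 days to February 22, 2008.
The other events in the timeline have no effect on the limitation period under the stated rules.
Filing on January 10, 2008 beat the February 22, 2008 deadline — the action is timely.

TIMELY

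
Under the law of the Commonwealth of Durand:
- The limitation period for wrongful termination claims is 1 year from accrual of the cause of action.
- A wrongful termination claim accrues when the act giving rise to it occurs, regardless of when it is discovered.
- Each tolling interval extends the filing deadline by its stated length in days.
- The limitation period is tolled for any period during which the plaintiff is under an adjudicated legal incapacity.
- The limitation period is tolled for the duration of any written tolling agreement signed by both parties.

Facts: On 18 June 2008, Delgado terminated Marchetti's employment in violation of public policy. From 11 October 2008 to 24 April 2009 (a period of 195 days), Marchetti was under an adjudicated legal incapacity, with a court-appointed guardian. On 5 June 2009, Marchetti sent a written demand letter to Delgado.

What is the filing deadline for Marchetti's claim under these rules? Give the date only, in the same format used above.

30 December 2009

The limitation period began to run on 18 June 2008.
1 year from 18 June 2008 is 18 June 2009.
The period was tolled for 195 days by the plaintiff's legal incapacity (11 October 2008 to 24 April 2009), pushing the deadline to 30 December 2009.
None of the other events listed affects the running of the period under the stated rules.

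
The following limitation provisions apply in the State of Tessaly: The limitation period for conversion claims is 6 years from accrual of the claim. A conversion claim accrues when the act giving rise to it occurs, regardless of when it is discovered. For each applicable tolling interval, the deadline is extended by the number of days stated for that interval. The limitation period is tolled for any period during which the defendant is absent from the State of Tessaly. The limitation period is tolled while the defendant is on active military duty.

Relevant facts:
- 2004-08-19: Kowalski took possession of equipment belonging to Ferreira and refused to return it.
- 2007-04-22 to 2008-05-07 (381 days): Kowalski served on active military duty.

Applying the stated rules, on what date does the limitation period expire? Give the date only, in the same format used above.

2011-09-04

The claim accrued on 2004-08-19, the date of the act.
Adding the 6 years base period to 2004-08-19 gives a deadline of 2010-08-19, before any tolling.
The defendant's active military service from 2007-04-22 to 2008-05-07 tolled the period for 381 days, extending the deadline to 2011-09-04.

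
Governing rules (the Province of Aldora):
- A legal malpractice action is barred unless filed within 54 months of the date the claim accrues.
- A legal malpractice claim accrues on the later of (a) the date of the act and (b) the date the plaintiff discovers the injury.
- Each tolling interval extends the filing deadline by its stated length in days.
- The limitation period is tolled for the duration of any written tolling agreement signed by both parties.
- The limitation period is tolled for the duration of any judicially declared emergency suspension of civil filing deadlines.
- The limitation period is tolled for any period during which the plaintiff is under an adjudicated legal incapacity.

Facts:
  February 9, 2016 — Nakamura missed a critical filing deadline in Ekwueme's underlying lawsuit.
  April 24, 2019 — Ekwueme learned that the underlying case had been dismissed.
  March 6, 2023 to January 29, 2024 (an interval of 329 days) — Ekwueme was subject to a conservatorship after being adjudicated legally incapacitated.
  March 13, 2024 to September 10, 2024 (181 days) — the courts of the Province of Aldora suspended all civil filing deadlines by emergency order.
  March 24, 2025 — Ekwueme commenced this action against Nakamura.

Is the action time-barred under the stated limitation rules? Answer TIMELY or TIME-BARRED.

Because discovery on April 24, 2019 post-dates the February 9, 2016 act, accrual under the later-of rule falls on April 24, 2019.
The untolled deadline — 54 months after April 24, 2019 — is October 24, 2023.
The period was tolled for 329 days by the plaintiff's legal incapacity (March 6, 2023 to January 29, 2024), pushing the deadline to September 17, 2024.
The period was tolled for 181 days by the emergency suspension of filing deadlines (March 13, 2024 to September 10, 2024), pushing the deadline to March 17, 2025.
Filing on March 24, 2025 missed the March 17, 2025 deadline — the action is time-barred.

TIME-BARRED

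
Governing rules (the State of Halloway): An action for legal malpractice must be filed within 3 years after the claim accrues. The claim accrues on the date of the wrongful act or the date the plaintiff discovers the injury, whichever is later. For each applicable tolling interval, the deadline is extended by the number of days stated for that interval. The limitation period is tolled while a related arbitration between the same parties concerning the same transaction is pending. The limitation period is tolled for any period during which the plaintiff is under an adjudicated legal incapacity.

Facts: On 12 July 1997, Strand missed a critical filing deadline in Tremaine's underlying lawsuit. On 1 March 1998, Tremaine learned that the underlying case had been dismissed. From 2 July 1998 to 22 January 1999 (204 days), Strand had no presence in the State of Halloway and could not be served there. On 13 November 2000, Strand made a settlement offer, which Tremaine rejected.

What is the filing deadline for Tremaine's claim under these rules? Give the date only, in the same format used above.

The claim accrued on 1 March 1998 — the later of the 12 July 1997 act and the 1 March 1998 discovery.
The untolled deadline — 3 years after 1 March 1998 — is 1 March 2001.
The defendant's absence from the jurisdiction from 2 July 1998 to 22 January 1999 does not toll the period, because no stated rule makes the defendant's absence a tolling event.
The other events in the timeline have no effect on the limitation period under the stated rules.

1 March 2001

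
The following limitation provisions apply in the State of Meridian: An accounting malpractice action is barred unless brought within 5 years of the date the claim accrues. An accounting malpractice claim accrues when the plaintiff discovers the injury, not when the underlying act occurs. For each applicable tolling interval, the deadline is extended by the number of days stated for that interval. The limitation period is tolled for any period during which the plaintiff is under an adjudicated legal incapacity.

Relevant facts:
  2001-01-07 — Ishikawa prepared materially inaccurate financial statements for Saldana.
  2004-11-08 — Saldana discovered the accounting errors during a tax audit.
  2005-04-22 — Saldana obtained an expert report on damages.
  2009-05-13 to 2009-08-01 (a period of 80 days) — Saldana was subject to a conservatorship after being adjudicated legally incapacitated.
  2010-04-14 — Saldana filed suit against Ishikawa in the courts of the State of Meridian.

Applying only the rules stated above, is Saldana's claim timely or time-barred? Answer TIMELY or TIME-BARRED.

TIME-BARRED

The claim did not accrue until Saldana discovered the injury on 2004-11-08; the 2001-01-07 act date does not start the clock under the stated rule.
Adding the 5 years base period to 2004-11-08 gives a deadline of 2009-11-08, before any tolling.
The period was tolled for 80 days by the plaintiff's legal incapacity (2009-05-13 to 2009-08-01), pushing the deadline to 2010-01-27.
Nothing else in the chronology tolls or restarts the period.
Filing on 2010-04-14 missed the 2010-01-27 deadline — the action is time-barred.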